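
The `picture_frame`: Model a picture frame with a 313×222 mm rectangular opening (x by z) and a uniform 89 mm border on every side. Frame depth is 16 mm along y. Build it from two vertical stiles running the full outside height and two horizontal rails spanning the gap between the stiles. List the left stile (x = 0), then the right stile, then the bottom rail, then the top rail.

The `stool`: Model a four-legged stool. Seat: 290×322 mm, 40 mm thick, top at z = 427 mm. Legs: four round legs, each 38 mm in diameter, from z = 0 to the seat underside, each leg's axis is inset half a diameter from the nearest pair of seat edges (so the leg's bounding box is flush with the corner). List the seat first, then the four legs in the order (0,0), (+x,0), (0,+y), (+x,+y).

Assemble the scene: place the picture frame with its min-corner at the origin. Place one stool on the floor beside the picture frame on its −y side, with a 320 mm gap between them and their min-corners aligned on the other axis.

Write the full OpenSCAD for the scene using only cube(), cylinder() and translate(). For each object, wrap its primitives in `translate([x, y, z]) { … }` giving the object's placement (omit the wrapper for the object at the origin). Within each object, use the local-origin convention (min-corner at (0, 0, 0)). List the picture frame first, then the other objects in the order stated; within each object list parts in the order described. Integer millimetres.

cube([89, 16, 400]);
translate([402, 0, 0]) cube([89, 16, 400]);
translate([89, 0, 0]) cube([313, 16, 89]);
translate([89, 0, 311]) cube([313, 16, 89]);
translate([0, -642, 0]) {
  translate([0, 0, 387]) cube([290, 322, 40]);
  translate([19, 19, 0]) cylinder(h = 387, r = 19);
  translate([271, 19, 0]) cylinder(h = 387, r = 19);
  translate([19, 303, 0]) cylinder(h = 387, r = 19);
  translate([271, 303, 0]) cylinder(h = 387, r = 19);
}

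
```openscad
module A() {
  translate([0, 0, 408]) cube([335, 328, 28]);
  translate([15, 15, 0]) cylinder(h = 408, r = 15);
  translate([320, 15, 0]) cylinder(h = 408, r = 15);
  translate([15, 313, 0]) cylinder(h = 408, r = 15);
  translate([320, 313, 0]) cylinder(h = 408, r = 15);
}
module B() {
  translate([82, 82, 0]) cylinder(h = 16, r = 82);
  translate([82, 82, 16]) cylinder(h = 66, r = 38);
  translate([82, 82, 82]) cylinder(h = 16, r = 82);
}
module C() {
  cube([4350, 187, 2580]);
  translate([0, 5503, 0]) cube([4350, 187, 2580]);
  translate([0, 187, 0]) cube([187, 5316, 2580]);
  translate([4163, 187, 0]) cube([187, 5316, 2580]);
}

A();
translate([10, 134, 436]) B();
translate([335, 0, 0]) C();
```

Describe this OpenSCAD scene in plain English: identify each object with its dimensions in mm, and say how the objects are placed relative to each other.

A is a four-legged stool. The seat is a 335×328×28 mm slab whose top surface is at z = 436 mm; four round legs, each 30 mm in diameter, run from the floor (z = 0) to the underside of the seat, each leg's axis is inset half a diameter from the nearest pair of seat edges (so the leg's bounding box is flush with the corner).

B is a spool: two coaxial disc flanges of radius 82 mm and thickness 16 mm, joined by a core cylinder of radius 38 mm and height 66 mm. The lower flange rests on z = 0 and the three cylinders share a vertical axis.

C is a box-shaped house frame (walls only): outside footprint 4350×5690 mm, wall height 2580 mm, wall thickness 187 mm. The two y-facing walls run the full x-width; the two x-facing walls fit between the inner faces of the y-facing walls.

The spool is on top of the stool. The house frame is against the stool's +x side, with their −y faces flush.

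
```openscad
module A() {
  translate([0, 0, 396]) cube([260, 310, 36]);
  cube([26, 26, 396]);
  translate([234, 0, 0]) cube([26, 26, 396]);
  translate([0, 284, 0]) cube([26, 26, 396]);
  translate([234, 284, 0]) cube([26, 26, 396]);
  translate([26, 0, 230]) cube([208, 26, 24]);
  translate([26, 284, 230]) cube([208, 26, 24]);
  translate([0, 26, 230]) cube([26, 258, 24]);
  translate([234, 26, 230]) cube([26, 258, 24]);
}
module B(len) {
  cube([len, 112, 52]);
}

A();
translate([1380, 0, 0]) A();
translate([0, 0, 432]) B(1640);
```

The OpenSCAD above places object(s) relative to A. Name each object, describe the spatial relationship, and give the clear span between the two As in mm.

A is a stool. B is a beam. A beam spans the tops of two stools. The clear span between the two stools is 1120 mm.

Second stool starts at x = 1380; first ends at x = 260; clear span = 1380 − 260 = 1120 mm.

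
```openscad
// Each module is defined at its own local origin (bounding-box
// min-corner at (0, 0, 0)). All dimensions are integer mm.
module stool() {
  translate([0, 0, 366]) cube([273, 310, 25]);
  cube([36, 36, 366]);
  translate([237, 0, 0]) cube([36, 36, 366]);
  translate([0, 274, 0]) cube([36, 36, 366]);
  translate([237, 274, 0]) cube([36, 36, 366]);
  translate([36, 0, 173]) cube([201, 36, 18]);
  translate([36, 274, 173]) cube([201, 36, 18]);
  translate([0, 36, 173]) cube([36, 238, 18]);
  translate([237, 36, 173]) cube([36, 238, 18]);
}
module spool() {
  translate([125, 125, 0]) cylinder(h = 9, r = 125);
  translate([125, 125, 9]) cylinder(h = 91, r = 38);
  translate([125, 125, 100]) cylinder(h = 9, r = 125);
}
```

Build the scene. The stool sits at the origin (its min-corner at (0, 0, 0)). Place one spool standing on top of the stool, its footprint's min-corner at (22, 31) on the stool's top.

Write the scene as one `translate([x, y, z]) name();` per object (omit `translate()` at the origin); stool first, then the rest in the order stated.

stool();
translate([22, 31, 391]) spool();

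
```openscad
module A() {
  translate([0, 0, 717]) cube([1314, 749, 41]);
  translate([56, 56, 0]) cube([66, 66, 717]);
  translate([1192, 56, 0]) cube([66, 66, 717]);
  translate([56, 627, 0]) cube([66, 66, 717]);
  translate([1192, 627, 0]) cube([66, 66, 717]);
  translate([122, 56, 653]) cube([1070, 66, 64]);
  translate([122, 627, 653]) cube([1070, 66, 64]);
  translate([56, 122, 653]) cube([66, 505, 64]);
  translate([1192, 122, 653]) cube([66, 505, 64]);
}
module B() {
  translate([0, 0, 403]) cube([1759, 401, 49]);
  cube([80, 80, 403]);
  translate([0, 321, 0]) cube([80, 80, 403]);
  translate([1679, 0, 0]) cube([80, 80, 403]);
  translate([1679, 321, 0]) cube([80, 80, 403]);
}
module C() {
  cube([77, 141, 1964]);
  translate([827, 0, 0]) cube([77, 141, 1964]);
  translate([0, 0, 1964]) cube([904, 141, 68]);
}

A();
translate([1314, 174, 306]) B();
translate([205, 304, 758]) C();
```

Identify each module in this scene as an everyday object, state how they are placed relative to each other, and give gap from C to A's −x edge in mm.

The door frame's min-x is at 205; the table's min-x is 0; gap = 205 mm.

A is a table. B is a bench. C is a door frame. The bench is beside the table with their tops flush at z = 758. The door frame is on top of the table, centred. The gap from the door frame to the table's −x edge is 205 mm.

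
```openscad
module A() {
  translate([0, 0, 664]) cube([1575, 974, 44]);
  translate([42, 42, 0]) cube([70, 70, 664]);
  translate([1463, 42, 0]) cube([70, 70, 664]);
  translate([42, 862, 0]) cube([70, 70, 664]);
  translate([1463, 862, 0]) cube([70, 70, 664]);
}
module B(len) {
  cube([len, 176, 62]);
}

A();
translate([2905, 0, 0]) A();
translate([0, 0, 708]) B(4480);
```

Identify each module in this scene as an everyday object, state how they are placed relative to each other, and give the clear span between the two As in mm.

A is a table. B is a beam. A beam spans the tops of two tables. The clear span between the two tables is 1330 mm.

Second table starts at x = 2905; first ends at x = 1575; clear span = 2905 − 1575 = 1330 mm.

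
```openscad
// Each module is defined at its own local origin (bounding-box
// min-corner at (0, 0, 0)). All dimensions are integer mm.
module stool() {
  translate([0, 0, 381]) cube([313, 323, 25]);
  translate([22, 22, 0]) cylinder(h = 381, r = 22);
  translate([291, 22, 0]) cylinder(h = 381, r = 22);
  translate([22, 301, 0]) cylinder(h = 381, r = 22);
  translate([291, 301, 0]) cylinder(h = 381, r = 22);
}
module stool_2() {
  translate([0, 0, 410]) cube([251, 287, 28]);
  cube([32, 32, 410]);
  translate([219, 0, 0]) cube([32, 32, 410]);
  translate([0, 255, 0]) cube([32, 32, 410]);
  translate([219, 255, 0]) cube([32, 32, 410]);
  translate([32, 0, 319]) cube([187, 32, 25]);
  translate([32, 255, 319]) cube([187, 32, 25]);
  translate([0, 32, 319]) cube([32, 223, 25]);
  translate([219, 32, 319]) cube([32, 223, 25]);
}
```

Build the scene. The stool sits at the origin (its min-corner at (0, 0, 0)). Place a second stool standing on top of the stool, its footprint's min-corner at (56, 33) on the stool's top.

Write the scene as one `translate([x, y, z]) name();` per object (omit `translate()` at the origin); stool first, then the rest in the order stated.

stool();
translate([56, 33, 406]) stool_2();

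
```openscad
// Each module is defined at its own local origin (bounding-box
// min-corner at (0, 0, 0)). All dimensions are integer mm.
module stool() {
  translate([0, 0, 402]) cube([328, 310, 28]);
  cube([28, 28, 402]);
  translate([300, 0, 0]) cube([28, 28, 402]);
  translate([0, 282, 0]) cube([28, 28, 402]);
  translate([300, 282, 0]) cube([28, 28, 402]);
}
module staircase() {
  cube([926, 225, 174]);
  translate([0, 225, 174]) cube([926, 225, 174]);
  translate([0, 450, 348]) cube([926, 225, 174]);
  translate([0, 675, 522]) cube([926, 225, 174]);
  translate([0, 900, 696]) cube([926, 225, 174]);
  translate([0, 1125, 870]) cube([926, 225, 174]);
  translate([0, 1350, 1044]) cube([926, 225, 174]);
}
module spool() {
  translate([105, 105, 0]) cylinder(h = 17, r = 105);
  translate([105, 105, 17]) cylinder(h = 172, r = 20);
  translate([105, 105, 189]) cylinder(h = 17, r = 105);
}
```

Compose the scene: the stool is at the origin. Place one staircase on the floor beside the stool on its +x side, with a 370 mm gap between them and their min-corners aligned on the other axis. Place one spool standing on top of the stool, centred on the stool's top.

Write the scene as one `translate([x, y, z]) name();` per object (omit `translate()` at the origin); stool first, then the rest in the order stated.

stool();
translate([698, 0, 0]) staircase();
translate([59, 50, 430]) spool();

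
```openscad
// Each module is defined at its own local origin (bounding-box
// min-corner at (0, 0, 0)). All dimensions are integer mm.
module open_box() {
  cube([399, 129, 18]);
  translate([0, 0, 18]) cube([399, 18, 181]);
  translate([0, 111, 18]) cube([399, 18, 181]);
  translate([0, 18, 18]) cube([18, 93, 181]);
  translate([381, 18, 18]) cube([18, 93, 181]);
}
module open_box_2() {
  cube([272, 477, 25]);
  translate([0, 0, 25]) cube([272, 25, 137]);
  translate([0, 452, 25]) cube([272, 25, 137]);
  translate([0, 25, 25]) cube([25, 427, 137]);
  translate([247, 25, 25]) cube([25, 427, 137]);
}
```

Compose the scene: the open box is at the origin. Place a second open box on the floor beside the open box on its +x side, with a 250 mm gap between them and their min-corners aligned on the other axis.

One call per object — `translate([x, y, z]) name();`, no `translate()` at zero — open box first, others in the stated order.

open_box();
translate([649, 0, 0]) open_box_2();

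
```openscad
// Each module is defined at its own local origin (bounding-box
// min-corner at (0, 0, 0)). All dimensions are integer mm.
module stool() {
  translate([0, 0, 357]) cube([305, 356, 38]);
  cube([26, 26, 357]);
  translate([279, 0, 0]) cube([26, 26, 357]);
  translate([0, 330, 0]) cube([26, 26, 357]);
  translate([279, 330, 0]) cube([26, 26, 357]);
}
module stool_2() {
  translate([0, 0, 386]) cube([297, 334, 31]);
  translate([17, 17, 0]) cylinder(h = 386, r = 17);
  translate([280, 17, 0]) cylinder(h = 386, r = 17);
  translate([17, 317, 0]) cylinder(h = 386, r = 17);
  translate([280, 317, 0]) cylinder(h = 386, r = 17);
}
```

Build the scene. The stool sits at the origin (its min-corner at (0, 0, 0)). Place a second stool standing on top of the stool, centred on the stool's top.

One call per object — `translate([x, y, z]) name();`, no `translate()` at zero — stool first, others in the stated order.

stool();
translate([4, 11, 395]) stool_2();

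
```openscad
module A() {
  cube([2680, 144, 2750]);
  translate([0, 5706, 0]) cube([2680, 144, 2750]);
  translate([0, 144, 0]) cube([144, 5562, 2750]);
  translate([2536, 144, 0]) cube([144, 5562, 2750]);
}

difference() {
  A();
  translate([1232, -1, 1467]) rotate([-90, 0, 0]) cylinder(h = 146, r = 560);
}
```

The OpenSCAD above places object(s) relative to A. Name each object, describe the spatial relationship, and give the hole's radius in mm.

A is a house frame. The house frame has a circular hole through its front wall. The hole's radius is 560 mm.

The subtracted cylinder has r = 560 mm.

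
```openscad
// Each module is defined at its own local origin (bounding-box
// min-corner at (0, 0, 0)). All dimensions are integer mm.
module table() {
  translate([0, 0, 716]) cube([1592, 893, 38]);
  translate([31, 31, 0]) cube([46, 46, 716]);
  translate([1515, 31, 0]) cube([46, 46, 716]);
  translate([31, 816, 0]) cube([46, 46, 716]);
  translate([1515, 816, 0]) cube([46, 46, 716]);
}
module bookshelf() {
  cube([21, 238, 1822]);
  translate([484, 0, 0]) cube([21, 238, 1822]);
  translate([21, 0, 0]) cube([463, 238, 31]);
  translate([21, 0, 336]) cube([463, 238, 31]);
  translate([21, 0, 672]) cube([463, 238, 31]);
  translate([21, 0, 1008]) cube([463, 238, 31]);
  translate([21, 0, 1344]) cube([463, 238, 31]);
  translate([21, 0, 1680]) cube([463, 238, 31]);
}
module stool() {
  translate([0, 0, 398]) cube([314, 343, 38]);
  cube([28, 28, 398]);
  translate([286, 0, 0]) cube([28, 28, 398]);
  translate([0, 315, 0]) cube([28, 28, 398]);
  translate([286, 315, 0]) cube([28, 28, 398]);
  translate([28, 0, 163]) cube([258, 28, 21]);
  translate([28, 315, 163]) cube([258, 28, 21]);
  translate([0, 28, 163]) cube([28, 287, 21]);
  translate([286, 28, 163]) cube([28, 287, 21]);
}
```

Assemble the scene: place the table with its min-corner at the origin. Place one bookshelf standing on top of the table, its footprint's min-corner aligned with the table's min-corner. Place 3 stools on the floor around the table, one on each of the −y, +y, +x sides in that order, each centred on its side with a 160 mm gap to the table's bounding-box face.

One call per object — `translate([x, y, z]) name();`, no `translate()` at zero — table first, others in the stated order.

table();
translate([0, 0, 754]) bookshelf();
translate([639, -503, 0]) stool();
translate([639, 1053, 0]) stool();
translate([1752, 275, 0]) stool();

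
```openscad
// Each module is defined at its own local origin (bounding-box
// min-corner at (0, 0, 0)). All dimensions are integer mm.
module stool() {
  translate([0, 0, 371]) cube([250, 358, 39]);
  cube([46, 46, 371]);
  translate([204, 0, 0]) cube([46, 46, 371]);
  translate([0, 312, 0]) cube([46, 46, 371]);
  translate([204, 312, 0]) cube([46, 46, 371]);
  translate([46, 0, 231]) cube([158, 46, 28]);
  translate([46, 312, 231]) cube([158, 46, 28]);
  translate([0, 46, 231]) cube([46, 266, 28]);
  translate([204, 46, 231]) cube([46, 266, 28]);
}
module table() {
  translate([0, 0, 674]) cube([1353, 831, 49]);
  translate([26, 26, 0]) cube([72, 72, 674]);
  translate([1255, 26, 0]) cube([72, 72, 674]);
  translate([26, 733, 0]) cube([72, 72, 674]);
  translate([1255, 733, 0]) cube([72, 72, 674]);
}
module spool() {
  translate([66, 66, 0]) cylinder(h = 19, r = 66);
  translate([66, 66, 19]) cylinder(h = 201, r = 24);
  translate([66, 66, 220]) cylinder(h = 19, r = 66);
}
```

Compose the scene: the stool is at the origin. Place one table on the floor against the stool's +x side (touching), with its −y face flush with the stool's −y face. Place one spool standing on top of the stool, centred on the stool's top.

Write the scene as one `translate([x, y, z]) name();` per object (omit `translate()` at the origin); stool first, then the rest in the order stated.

stool();
translate([250, 0, 0]) table();
translate([59, 113, 410]) spool();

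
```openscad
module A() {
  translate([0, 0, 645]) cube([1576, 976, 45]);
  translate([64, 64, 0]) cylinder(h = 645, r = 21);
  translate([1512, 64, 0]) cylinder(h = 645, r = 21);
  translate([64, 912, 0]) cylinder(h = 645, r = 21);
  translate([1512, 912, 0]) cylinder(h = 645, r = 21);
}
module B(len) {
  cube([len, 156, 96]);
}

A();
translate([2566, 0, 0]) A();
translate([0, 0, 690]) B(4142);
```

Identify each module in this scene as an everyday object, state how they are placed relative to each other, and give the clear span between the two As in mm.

A is a table. B is a beam. A beam spans the tops of two tables. The clear span between the two tables is 990 mm.

Second table starts at x = 2566; first ends at x = 1576; clear span = 2566 − 1576 = 990 mm.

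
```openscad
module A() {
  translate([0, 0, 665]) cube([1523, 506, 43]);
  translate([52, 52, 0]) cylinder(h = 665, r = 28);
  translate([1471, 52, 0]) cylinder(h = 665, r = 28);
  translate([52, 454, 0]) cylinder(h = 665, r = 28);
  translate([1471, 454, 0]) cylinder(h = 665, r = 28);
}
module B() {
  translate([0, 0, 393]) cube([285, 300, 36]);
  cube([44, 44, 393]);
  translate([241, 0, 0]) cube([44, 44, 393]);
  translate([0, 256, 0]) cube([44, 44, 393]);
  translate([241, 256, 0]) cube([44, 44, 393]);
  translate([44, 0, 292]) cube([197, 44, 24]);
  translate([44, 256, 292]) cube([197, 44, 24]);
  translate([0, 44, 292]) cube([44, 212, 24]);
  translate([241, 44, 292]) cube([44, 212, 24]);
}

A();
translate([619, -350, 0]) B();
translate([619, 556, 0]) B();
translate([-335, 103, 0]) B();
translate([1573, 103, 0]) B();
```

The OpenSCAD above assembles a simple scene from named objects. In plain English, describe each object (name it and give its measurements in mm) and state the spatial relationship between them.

A is a table with a 1523×506 mm rectangular top, 43 mm thick, top surface at z = 708 mm, supported by four round legs of 56 mm diameter, each leg's bounding box inset 24 mm from the nearest pair of top edges, running from the floor.

B is a four-legged stool. The seat is a 285×300×36 mm slab whose top surface is at z = 429 mm; four square legs, each 44×44 mm in cross-section, run from the floor (z = 0) to the underside of the seat, each flush with a corner of the seat. Four stretchers, 44 mm wide and 24 mm tall, connect adjacent legs with their undersides at z = 292 mm, each running between the inner faces of the legs it joins and aligned with the legs' outer faces on the other axis.

Four stools sit around the table at the −y, +y, −x, +x sides.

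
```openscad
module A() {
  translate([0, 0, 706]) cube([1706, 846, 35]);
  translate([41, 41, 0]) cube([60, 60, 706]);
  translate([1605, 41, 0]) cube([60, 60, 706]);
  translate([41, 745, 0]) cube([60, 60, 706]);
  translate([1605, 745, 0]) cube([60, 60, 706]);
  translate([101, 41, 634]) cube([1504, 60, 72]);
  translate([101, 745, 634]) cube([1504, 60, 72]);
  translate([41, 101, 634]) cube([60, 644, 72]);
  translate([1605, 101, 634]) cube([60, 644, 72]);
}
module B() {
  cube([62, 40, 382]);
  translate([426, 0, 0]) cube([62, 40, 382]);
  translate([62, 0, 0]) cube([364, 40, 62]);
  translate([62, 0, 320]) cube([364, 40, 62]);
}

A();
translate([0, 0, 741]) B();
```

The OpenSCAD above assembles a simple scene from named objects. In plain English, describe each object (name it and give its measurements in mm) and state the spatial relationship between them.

A is a table with a 1706×846 mm rectangular top, 35 mm thick, top surface at z = 741 mm, supported by four 60×60 mm square legs, each inset 41 mm from the nearest pair of top edges, running from the floor. Four apron rails, 60 mm thick and 72 mm tall, run between adjacent legs with their top edges flush with the underside of the top and their outer faces flush with the legs' outer faces.

B is a picture frame with a 364×258 mm rectangular opening (x by z) and a uniform 62 mm border on every side. Frame depth is 40 mm along y. It is built from two vertical stiles running the full outside height and two horizontal rails spanning the gap between the stiles.

The picture frame is on top of the table.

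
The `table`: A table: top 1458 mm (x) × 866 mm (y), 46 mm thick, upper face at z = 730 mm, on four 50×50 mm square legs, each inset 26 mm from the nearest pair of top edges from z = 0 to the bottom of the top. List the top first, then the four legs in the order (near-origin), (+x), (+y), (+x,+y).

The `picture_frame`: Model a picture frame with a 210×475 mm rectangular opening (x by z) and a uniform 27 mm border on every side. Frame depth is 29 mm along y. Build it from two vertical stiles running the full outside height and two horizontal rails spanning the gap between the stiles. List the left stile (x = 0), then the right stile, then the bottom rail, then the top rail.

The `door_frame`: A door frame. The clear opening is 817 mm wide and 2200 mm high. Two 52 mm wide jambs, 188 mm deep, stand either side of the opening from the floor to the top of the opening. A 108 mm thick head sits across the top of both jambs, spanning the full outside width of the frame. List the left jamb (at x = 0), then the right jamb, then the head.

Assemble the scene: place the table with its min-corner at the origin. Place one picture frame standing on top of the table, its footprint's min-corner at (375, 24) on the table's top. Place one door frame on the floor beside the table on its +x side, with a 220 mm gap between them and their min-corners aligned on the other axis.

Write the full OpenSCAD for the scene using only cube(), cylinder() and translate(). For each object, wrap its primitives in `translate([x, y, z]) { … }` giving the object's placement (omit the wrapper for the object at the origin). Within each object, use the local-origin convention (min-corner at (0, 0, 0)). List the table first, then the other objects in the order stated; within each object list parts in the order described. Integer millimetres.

translate([0, 0, 684]) cube([1458, 866, 46]);
translate([26, 26, 0]) cube([50, 50, 684]);
translate([1382, 26, 0]) cube([50, 50, 684]);
translate([26, 790, 0]) cube([50, 50, 684]);
translate([1382, 790, 0]) cube([50, 50, 684]);
translate([375, 24, 730]) {
  cube([27, 29, 529]);
  translate([237, 0, 0]) cube([27, 29, 529]);
  translate([27, 0, 0]) cube([210, 29, 27]);
  translate([27, 0, 502]) cube([210, 29, 27]);
}
translate([1678, 0, 0]) {
  cube([52, 188, 2200]);
  translate([869, 0, 0]) cube([52, 188, 2200]);
  translate([0, 0, 2200]) cube([921, 188, 108]);
}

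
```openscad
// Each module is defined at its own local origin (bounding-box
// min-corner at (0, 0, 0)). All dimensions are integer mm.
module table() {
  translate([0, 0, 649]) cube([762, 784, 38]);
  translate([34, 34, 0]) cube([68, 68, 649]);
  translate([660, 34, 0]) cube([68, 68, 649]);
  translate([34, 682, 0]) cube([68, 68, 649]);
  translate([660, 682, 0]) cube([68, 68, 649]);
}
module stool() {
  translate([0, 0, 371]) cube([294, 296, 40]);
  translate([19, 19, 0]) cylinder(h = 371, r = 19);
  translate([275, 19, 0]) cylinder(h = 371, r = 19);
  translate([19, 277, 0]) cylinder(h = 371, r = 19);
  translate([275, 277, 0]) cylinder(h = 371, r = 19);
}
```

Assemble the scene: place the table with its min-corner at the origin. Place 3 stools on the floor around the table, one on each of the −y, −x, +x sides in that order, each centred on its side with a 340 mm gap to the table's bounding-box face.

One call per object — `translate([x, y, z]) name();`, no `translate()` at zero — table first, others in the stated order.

table();
translate([234, -636, 0]) stool();
translate([-634, 244, 0]) stool();
translate([1102, 244, 0]) stool();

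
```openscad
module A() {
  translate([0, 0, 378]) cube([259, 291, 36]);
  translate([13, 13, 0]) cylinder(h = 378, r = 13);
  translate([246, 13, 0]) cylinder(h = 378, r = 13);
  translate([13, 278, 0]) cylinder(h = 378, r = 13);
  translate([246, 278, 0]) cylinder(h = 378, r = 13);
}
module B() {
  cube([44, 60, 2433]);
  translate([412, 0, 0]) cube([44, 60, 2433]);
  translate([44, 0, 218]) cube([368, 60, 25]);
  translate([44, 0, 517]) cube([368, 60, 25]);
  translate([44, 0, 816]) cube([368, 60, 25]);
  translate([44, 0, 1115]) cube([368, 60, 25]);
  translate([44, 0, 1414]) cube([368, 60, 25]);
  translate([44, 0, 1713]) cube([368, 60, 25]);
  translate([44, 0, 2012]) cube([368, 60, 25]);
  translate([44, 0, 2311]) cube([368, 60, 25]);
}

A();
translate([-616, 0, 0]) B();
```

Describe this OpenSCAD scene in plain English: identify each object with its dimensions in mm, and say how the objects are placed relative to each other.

A is a four-legged stool. The seat is a 259×291×36 mm slab whose top surface is at z = 414 mm; four round legs, each 26 mm in diameter, run from the floor (z = 0) to the underside of the seat, each leg's axis is inset half a diameter from the nearest pair of seat edges (so the leg's bounding box is flush with the corner).

B is a straight ladder. Two 44×60 mm vertical rails, 2433 mm tall, stand 456 mm apart (outside-to-outside) with their front faces coplanar on the −y side. 8 rungs, each 60 mm deep and 25 mm tall, span between the inner faces of the rails, front faces flush with the rails. The lowest rung's underside is at z = 218 mm and rungs are spaced 299 mm apart (underside to underside).

The ladder is on the floor beside the stool on its −x side.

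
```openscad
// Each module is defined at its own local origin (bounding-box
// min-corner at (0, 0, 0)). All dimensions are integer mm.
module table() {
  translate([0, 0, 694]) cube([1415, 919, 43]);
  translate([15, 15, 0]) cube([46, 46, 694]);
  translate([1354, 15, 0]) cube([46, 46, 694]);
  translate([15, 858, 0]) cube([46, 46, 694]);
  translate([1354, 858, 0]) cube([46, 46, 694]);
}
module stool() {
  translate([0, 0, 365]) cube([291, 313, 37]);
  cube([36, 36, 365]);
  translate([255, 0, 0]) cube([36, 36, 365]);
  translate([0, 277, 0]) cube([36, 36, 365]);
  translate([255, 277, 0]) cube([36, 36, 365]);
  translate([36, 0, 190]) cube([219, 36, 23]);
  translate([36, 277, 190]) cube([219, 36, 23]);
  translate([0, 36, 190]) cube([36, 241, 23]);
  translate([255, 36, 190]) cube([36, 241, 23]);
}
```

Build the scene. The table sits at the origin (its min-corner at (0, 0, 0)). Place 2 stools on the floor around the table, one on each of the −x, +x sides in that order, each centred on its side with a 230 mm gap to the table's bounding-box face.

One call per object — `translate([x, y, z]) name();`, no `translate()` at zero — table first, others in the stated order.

table();
translate([-521, 303, 0]) stool();
translate([1645, 303, 0]) stool();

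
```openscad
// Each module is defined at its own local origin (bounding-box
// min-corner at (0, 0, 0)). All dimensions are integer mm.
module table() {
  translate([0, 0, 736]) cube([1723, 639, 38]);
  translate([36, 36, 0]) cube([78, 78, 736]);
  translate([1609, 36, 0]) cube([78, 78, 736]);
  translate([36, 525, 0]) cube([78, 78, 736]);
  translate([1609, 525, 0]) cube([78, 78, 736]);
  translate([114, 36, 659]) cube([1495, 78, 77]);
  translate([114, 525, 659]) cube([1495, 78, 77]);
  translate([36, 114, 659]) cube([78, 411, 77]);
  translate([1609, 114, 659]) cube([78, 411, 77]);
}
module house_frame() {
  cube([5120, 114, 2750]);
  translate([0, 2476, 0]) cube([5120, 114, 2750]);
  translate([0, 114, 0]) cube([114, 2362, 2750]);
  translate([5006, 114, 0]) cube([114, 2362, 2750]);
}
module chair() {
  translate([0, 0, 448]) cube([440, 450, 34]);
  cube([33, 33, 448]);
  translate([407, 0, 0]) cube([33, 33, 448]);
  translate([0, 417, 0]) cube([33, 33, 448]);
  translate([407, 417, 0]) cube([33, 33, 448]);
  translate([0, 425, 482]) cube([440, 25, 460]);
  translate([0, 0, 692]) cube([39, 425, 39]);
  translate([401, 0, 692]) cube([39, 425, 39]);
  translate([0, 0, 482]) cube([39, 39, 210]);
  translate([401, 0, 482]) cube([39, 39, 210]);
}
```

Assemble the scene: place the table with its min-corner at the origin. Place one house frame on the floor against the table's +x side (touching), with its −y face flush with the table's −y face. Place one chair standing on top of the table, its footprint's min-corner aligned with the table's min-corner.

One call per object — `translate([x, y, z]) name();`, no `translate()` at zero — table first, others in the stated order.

table();
translate([1723, 0, 0]) house_frame();
translate([0, 0, 774]) chair();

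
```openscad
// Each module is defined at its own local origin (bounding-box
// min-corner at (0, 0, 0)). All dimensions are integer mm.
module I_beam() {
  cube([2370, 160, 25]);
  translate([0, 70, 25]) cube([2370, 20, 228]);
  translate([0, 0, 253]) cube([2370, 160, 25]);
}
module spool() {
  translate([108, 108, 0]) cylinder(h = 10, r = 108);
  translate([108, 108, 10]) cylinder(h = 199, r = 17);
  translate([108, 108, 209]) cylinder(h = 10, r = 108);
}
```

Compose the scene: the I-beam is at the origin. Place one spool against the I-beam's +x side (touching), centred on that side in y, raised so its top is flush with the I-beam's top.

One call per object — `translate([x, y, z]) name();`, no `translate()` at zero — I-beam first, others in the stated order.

I_beam();
translate([2370, -28, 59]) spool();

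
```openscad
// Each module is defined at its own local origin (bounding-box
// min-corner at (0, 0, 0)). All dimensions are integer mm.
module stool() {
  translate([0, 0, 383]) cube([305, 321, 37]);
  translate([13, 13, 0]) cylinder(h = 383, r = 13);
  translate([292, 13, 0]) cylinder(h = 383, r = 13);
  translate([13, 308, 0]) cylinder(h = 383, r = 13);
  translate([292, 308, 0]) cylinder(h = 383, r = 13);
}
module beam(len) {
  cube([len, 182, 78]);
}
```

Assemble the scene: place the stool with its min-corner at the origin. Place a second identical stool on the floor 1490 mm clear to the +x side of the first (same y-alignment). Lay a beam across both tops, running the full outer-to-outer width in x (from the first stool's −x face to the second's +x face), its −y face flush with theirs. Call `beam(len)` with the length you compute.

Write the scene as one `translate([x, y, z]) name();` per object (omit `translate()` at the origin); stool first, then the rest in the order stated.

stool();
translate([1795, 0, 0]) stool();
translate([0, 0, 420]) beam(2100);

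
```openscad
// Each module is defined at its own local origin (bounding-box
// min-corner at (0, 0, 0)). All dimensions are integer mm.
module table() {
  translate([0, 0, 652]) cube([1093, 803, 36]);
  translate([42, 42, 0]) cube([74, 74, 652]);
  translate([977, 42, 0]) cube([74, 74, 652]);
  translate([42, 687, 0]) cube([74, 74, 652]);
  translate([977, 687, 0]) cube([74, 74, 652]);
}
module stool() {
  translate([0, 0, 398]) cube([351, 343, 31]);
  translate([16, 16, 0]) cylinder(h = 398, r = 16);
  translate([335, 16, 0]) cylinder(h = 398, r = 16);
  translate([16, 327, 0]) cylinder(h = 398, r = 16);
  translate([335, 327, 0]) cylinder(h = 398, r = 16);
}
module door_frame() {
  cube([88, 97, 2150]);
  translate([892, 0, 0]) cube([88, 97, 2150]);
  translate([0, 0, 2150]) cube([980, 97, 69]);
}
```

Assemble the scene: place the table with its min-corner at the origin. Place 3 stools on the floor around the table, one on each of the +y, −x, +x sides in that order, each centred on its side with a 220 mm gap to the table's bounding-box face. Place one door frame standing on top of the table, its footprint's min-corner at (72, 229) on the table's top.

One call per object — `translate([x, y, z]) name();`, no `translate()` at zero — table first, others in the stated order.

table();
translate([371, 1023, 0]) stool();
translate([-571, 230, 0]) stool();
translate([1313, 230, 0]) stool();
translate([72, 229, 688]) door_frame();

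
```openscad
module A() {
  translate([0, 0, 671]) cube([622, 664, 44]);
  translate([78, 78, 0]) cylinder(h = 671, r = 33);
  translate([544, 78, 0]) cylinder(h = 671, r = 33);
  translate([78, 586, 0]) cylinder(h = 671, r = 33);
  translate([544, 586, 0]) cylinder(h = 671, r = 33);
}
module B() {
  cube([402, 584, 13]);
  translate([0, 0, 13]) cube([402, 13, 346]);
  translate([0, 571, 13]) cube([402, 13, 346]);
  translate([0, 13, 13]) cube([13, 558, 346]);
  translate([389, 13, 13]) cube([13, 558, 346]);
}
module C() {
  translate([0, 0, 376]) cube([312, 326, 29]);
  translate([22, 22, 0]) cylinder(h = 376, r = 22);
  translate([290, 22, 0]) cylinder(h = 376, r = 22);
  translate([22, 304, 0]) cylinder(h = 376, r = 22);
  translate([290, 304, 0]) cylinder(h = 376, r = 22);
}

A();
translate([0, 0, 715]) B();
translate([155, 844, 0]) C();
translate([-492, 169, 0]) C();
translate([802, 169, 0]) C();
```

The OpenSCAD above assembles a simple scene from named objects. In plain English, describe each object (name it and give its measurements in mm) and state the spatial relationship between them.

A is a table with a 622×664 mm rectangular top, 44 mm thick, top surface at z = 715 mm, supported by four round legs of 66 mm diameter, each leg's bounding box inset 45 mm from the nearest pair of top edges, running from the floor.

B is an open storage box with external size 402×584×359 mm and wall thickness 13 mm (the base is also 13 mm thick). The base covers the whole footprint; the four walls stand on the base, with the y-facing walls full-width and the x-facing walls fitting between their inner faces.

C is a simple wooden stool: a rectangular seat 312 mm (x) by 326 mm (y), 29 mm thick, top face at z = 405 mm, on four round legs, each 44 mm in diameter. The legs rest on z = 0, each leg's axis is inset half a diameter from the nearest pair of seat edges (so the leg's bounding box is flush with the corner).

The open box is on top of the table. Three stools sit around the table at the +y, −x, +x sides.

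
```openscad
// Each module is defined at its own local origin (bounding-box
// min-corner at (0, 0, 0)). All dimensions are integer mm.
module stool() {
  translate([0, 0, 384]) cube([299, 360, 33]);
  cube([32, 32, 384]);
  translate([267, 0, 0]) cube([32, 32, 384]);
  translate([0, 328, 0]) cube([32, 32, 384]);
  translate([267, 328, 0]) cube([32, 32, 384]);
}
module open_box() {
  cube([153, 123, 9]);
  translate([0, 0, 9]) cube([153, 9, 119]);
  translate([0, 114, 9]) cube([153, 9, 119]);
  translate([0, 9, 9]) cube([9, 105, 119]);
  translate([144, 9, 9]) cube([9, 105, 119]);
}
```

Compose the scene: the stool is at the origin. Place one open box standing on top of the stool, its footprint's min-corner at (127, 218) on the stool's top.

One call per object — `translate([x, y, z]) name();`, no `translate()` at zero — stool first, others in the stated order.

stool();
translate([127, 218, 417]) open_box();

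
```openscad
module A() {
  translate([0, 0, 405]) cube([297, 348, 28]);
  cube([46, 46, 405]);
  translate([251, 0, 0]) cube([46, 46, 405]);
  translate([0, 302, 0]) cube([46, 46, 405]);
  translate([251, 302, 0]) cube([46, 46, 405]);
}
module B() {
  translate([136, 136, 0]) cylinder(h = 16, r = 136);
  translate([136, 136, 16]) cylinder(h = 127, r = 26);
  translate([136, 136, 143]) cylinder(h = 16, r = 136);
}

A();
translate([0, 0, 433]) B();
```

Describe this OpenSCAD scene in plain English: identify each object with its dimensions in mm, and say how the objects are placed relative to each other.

A is a four-legged stool. The seat is a 297×348×28 mm slab whose top surface is at z = 433 mm; four square legs, each 46×46 mm in cross-section, run from the floor (z = 0) to the underside of the seat, each flush with a corner of the seat.

B is a spool: two coaxial disc flanges of radius 136 mm and thickness 16 mm, joined by a core cylinder of radius 26 mm and height 127 mm. The lower flange rests on z = 0 and the three cylinders share a vertical axis.

The spool is on top of the stool.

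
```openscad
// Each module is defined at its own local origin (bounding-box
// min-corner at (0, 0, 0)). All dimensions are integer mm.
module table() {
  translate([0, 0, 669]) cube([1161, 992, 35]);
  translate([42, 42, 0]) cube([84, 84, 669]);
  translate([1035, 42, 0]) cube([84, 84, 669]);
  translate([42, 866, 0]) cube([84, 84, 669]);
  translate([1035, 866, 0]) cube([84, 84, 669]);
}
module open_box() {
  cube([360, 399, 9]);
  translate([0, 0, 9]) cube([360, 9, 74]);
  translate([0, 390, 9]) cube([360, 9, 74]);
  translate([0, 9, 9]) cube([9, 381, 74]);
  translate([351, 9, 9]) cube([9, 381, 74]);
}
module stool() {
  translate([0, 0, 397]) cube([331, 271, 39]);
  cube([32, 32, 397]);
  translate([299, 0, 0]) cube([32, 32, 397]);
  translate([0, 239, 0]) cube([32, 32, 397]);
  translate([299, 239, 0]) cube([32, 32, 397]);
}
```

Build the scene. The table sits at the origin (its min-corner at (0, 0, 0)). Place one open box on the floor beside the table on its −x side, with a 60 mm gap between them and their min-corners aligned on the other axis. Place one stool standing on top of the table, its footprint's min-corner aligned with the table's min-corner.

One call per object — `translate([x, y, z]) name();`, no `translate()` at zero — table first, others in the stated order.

table();
translate([-420, 0, 0]) open_box();
translate([0, 0, 704]) stool();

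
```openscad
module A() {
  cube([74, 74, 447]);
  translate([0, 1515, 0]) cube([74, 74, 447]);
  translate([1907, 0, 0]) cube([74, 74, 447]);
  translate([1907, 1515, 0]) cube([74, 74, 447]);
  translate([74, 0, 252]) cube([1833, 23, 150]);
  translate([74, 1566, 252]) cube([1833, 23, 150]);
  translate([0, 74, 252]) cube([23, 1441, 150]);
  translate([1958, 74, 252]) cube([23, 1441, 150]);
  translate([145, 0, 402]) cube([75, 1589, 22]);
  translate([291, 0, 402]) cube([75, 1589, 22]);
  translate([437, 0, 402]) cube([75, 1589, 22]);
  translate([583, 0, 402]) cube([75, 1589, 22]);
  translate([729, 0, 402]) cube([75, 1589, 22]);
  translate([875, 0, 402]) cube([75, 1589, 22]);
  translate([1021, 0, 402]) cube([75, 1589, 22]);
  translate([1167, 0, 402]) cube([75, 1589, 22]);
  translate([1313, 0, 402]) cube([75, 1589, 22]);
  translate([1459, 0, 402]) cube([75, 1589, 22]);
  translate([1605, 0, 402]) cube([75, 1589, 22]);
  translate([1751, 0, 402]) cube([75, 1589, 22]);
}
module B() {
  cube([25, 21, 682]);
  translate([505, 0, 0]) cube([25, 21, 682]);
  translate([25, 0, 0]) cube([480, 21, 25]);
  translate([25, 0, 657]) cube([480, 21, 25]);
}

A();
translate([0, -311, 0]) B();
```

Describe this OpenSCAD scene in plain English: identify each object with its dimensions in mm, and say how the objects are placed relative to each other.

A is a bed frame 1981 mm long (x) by 1589 mm wide (y). Four 74×74 mm corner posts, 447 mm tall, at the corners of the footprint. Four rails of 23 mm thickness and 150 mm height run between adjacent posts with their undersides at z = 252 mm, their outer faces flush with the outside of the frame (the two x-running rails run between the posts' inner faces; the two y-running rails run between the posts' inner faces). 12 slats, each 75 mm wide (x) and 22 mm thick, lie across the top of the two x-running rails, running the full 1589 mm width of the frame in y; the slats are evenly spaced along x between the inner faces of the end posts with equal gaps (rounded down to the nearest mm) at the −x end and between each pair — any rounding remainder accumulates at the +x end.

B is a rectangular picture frame lying in the x–z plane (depth along y). The opening is 480 mm wide (x) by 632 mm tall (z), surrounded by a border 25 mm wide on all four sides. The frame is 21 mm deep and is made of two full-height vertical stiles with two horizontal rails fitted between them.

The picture frame is on the floor beside the bed frame on its −y side.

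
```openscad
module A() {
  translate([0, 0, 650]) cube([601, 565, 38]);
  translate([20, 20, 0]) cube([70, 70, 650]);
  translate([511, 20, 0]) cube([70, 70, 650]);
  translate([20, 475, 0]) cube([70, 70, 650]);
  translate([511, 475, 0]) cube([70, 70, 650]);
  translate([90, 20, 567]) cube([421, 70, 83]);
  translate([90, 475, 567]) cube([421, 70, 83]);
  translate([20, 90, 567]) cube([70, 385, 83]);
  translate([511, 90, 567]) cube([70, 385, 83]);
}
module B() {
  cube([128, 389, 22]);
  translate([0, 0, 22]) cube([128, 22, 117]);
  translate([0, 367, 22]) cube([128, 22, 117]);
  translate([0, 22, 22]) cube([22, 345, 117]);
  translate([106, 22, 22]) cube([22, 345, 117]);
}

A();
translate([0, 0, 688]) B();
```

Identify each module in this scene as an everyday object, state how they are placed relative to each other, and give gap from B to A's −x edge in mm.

The open box's min-x is at 0; the table's min-x is 0; gap = 0 mm.

A is a table. B is an open box. The open box is on top of the table. The gap from the open box to the table's −x edge is 0 mm.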